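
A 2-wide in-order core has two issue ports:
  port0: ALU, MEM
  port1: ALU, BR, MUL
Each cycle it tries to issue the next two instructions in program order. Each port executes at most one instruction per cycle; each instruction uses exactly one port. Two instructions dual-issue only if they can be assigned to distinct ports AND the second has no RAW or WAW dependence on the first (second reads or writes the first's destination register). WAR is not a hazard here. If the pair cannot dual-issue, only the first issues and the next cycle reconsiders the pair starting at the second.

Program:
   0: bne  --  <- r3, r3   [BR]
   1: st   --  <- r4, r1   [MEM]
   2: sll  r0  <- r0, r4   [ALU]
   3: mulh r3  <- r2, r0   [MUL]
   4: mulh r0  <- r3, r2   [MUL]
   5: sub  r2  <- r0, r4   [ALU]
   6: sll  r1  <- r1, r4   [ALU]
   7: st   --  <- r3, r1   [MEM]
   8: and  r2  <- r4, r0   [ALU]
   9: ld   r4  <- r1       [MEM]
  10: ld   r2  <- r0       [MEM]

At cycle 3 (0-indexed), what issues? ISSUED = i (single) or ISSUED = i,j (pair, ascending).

0. bne.BR/st.MEM @i0+i1  | dual
1. sll.ALU @i2  | RAW r0
2. mulh.MUL @i3  | no-port MUL/MUL
3. mulh.MUL @i4  | RAW r0
4. sub.ALU/sll.ALU @i5+i6  | dual
5. st.MEM/and.ALU @i7+i8  | dual
6. ld.MEM @i9  | no-port MEM/MEM
7. ld.MEM @i10  | tail

ISSUED = 4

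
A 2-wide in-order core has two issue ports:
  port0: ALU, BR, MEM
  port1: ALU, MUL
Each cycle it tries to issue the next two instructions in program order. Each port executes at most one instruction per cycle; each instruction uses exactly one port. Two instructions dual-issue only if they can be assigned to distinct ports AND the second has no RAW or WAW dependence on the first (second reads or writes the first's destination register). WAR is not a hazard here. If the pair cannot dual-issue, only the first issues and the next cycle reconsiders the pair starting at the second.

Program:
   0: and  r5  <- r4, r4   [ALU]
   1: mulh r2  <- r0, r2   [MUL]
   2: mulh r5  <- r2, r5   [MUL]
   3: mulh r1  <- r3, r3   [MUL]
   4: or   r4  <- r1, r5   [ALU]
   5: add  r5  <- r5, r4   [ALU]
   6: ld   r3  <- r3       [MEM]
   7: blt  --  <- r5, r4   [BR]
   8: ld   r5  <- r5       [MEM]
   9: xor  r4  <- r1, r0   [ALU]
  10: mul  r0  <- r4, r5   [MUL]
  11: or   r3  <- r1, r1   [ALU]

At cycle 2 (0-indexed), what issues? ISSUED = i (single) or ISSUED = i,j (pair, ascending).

c0: i0,i1 and.ALU mulh.MUL  dual
c1: i2 mulh.MUL  no-port MUL/MUL
c2: i3 mulh.MUL  RAW r1
c3: i4 or.ALU  RAW r4
c4: i5,i6 add.ALU ld.MEM  dual
c5: i7 blt.BR  no-port BR/MEM
c6: i8,i9 ld.MEM xor.ALU  dual
c7: i10,i11 mul.MUL or.ALU  dual

ISSUED = 3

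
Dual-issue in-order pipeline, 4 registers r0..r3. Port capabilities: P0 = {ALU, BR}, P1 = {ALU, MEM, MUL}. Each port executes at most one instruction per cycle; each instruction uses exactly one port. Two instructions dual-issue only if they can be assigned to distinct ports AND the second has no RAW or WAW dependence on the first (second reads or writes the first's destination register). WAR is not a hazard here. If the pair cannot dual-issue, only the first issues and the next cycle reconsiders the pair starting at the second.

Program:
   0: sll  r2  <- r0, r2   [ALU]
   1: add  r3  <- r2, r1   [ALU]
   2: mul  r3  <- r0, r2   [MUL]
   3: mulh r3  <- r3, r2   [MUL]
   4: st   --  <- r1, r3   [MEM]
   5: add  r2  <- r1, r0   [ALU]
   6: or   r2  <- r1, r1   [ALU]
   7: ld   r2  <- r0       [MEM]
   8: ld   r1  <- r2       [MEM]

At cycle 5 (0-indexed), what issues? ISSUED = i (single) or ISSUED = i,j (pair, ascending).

  cy0 -> i0 (sll) RAW r2
  cy1 -> i1 (add) WAW r3
  cy2 -> i2 (mul) no-port MUL/MUL
  cy3 -> i3 (mulh) no-port MUL/MEM
  cy4 -> i4/i5 (st+add) pair
  cy5 -> i6 (or) WAW r2
  cy6 -> i7 (ld) no-port MEM/MEM
  cy7 -> i8 (ld) tail

ISSUED = 6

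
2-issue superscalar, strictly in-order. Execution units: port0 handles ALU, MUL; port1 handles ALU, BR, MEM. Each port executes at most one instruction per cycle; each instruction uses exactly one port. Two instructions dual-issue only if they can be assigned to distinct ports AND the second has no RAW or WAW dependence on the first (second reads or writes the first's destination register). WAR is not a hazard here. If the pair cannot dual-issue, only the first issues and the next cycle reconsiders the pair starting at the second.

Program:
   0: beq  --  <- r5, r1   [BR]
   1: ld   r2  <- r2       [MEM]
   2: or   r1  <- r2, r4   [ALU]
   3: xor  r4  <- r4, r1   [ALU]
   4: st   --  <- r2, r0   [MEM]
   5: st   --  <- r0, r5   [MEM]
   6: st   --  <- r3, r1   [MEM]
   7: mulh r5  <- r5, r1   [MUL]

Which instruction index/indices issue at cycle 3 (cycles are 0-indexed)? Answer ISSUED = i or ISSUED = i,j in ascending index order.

ISSUED = 3,4

[0] i0  beq.BR  -- no-port BR/MEM
[1] i1  ld.MEM  -- RAW r2
[2] i2  or.ALU  -- RAW r1
[3] i3,i4  xor.ALU st.MEM  -- dual
[4] i5  st.MEM  -- no-port MEM/MEM
[5] i6,i7  st.MEM mulh.MUL  -- dual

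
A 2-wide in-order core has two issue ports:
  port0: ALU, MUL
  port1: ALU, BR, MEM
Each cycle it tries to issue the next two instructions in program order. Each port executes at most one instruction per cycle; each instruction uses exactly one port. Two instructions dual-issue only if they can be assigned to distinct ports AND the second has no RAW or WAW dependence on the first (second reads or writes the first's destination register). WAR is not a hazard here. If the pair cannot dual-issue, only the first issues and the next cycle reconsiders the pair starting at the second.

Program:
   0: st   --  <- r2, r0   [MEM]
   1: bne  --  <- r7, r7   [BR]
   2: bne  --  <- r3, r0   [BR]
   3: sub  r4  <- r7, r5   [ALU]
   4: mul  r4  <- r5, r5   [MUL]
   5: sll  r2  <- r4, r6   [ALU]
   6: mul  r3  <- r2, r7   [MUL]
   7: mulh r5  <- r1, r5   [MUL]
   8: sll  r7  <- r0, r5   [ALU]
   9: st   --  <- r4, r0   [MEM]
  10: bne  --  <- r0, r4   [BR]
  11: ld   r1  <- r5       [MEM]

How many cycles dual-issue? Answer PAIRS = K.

PAIRS = 2

[0] i0  st  -- no-port MEM/BR
[1] i1  bne  -- no-port BR/BR
[2] i2+i3  bne+sub  -- pair
[3] i4  mul  -- RAW r4
[4] i5  sll  -- RAW r2
[5] i6  mul  -- no-port MUL/MUL
[6] i7  mulh  -- RAW r5
[7] i8+i9  sll+st  -- pair
[8] i10  bne  -- no-port BR/MEM
[9] i11  ld  -- tail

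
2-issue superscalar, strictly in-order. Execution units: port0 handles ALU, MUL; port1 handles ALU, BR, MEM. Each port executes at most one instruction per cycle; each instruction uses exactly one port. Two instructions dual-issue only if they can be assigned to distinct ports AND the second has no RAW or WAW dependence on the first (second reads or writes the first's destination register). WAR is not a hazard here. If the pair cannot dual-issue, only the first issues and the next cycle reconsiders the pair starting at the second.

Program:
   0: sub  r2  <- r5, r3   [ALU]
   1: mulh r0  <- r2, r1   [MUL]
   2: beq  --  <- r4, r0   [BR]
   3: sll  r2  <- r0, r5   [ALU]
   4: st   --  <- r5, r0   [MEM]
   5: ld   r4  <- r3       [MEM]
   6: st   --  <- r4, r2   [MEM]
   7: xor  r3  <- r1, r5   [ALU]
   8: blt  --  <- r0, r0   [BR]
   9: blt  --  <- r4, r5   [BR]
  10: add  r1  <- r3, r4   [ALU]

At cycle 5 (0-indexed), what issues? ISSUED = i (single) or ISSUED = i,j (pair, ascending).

t=0 i0:sub ; RAW r2
t=1 i1:mulh ; RAW r0
t=2 i2,i3:beq;sll ; pair
t=3 i4:st ; no-port MEM/MEM
t=4 i5:ld ; no-port MEM/MEM
t=5 i6,i7:st;xor ; pair
t=6 i8:blt ; no-port BR/BR
t=7 i9,i10:blt;add ; pair

ISSUED = 6,7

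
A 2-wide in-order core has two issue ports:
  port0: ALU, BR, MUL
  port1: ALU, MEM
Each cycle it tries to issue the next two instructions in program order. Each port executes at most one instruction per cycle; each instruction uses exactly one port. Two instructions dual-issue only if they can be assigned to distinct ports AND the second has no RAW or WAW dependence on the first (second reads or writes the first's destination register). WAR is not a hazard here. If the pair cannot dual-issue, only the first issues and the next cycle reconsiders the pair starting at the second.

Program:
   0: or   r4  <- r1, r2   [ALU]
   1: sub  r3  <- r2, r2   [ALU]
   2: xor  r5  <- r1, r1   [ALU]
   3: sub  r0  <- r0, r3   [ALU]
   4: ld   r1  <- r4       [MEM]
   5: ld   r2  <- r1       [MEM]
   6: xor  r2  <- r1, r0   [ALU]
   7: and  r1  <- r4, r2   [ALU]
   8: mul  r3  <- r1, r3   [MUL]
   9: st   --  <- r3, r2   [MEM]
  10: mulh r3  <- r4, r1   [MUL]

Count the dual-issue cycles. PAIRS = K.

PAIRS = 3

0. or.ALU/sub.ALU @i0+i1  | 2-wide
1. xor.ALU/sub.ALU @i2+i3  | 2-wide
2. ld.MEM @i4  | no-port MEM/MEM
3. ld.MEM @i5  | WAW r2
4. xor.ALU @i6  | RAW r2
5. and.ALU @i7  | RAW r1
6. mul.MUL @i8  | RAW r3
7. st.MEM/mulh.MUL @i9+i10  | 2-wide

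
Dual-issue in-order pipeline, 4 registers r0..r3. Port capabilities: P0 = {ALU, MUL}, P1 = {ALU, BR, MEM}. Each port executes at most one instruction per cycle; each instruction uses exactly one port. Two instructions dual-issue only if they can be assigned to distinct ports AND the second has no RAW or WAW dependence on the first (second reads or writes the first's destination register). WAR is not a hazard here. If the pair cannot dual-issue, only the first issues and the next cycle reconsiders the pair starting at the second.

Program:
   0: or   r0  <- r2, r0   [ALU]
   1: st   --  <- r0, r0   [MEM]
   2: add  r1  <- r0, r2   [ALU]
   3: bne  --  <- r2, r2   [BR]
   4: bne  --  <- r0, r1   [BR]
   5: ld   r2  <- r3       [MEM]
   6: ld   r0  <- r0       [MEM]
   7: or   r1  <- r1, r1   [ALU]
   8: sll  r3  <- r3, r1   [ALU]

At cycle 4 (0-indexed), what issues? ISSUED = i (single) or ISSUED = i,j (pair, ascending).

ISSUED = 5

t=0 i0:or.ALU ; RAW r0
t=1 i1+i2:st.MEM add.ALU ; dual
t=2 i3:bne.BR ; no-port BR/BR
t=3 i4:bne.BR ; no-port BR/MEM
t=4 i5:ld.MEM ; no-port MEM/MEM
t=5 i6+i7:ld.MEM or.ALU ; dual
t=6 i8:sll.ALU ; tail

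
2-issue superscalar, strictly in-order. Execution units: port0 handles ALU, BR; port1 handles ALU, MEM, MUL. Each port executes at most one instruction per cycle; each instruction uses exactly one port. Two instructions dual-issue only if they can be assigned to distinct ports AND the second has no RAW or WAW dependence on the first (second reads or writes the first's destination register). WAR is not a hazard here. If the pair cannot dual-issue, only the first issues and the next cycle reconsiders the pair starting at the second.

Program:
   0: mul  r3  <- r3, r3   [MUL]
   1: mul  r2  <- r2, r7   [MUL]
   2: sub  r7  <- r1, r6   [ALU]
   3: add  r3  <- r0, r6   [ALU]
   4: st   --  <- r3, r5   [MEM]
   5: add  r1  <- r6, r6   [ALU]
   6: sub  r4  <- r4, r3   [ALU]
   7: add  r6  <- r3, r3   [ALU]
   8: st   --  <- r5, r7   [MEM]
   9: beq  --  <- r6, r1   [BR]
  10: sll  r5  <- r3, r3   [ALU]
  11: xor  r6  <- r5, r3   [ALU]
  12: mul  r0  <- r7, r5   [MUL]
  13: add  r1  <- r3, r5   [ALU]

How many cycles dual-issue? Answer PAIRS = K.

#0 head=0: mul i0 no-port MUL/MUL
#1 head=1: mul/sub i1+i2 dual
#2 head=3: add i3 RAW r3
#3 head=4: st/add i4+i5 dual
#4 head=6: sub/add i6+i7 dual
#5 head=8: st/beq i8+i9 dual
#6 head=10: sll i10 RAW r5
#7 head=11: xor/mul i11+i12 dual
#8 head=13: add i13 tail

PAIRS = 5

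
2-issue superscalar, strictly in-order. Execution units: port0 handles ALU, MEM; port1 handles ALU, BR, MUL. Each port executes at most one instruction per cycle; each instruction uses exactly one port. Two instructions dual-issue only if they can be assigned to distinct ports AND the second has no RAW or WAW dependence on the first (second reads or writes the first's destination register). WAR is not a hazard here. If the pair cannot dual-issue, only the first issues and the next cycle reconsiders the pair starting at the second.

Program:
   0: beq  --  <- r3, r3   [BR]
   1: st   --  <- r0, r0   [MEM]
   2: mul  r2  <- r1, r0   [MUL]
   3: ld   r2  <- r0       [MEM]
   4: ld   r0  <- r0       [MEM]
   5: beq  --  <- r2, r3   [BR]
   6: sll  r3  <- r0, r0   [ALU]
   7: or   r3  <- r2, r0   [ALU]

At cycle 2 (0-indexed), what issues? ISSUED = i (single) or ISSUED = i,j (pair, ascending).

ISSUED = 3

#0 head=0: beq/st i0&i1 pair
#1 head=2: mul i2 WAW r2
#2 head=3: ld i3 no-port MEM/MEM
#3 head=4: ld/beq i4&i5 pair
#4 head=6: sll i6 WAW r3
#5 head=7: or i7 tail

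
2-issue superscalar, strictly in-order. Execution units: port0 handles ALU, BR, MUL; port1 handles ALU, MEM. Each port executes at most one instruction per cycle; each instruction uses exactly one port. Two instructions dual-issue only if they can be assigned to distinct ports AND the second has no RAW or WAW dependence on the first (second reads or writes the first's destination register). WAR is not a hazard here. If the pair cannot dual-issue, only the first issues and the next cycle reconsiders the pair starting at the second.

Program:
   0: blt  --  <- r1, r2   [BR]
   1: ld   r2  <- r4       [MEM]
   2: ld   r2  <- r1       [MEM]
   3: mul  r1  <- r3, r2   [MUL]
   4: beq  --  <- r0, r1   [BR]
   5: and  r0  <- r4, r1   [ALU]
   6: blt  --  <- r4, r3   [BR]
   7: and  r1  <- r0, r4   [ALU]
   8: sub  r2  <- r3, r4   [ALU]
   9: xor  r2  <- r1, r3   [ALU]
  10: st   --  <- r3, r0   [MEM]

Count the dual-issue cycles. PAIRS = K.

PAIRS = 4

  cy0 -> i0+i1 (blt.BR+ld.MEM) dual
  cy1 -> i2 (ld.MEM) RAW r2
  cy2 -> i3 (mul.MUL) no-port MUL/BR
  cy3 -> i4+i5 (beq.BR+and.ALU) dual
  cy4 -> i6+i7 (blt.BR+and.ALU) dual
  cy5 -> i8 (sub.ALU) WAW r2
  cy6 -> i9+i10 (xor.ALU+st.MEM) dual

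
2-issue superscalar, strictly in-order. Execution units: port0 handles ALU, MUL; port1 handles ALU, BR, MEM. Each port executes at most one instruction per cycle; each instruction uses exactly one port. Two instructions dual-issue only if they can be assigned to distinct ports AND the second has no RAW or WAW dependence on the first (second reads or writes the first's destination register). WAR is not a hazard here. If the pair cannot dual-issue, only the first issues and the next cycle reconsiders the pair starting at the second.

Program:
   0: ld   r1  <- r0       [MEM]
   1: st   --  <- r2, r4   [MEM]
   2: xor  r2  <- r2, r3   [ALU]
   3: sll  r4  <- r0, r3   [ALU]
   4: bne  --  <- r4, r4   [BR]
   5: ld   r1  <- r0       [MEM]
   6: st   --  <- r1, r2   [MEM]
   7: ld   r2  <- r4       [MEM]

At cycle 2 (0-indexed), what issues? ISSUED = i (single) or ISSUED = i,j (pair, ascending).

t=0 i0:ld.MEM ; no-port MEM/MEM
t=1 i1+i2:st.MEM xor.ALU ; dual
t=2 i3:sll.ALU ; RAW r4
t=3 i4:bne.BR ; no-port BR/MEM
t=4 i5:ld.MEM ; no-port MEM/MEM
t=5 i6:st.MEM ; no-port MEM/MEM
t=6 i7:ld.MEM ; tail

ISSUED = 3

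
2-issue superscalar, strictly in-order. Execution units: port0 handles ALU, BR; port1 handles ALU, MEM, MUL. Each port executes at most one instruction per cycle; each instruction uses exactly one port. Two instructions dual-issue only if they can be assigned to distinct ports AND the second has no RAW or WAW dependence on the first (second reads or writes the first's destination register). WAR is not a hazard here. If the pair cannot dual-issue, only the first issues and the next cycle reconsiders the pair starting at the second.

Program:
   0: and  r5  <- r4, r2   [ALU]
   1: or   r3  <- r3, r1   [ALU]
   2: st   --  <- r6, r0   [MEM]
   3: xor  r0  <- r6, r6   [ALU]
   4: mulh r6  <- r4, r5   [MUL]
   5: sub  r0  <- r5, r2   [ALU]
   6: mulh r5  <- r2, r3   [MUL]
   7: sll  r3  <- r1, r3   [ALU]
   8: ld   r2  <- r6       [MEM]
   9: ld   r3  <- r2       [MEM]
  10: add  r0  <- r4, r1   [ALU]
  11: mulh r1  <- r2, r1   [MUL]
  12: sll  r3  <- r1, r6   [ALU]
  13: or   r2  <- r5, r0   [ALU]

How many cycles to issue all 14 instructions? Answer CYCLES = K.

0. and+or @i0+i1  | 2-wide
1. st+xor @i2+i3  | 2-wide
2. mulh+sub @i4+i5  | 2-wide
3. mulh+sll @i6+i7  | 2-wide
4. ld @i8  | no-port MEM/MEM
5. ld+add @i9+i10  | 2-wide
6. mulh @i11  | RAW r1
7. sll+or @i12+i13  | 2-wide

CYCLES = 8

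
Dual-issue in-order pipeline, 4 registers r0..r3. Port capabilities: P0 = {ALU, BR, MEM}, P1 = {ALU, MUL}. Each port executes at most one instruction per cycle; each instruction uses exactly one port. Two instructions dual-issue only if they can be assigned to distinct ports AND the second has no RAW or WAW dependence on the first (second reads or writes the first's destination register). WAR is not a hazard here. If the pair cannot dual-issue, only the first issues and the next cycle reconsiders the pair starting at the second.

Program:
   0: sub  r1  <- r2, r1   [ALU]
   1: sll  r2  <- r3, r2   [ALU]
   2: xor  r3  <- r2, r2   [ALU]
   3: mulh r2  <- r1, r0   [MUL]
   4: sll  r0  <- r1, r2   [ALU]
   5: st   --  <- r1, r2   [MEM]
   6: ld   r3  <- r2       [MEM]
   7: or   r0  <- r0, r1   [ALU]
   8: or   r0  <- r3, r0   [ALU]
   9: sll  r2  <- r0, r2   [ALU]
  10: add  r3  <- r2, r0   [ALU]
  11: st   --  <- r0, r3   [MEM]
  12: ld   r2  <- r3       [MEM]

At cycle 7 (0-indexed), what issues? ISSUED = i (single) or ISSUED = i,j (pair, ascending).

ISSUED = 11

[0] i0,i1  sub/sll  -- dual
[1] i2,i3  xor/mulh  -- dual
[2] i4,i5  sll/st  -- dual
[3] i6,i7  ld/or  -- dual
[4] i8  or  -- RAW r0
[5] i9  sll  -- RAW r2
[6] i10  add  -- RAW r3
[7] i11  st  -- no-port MEM/MEM
[8] i12  ld  -- tail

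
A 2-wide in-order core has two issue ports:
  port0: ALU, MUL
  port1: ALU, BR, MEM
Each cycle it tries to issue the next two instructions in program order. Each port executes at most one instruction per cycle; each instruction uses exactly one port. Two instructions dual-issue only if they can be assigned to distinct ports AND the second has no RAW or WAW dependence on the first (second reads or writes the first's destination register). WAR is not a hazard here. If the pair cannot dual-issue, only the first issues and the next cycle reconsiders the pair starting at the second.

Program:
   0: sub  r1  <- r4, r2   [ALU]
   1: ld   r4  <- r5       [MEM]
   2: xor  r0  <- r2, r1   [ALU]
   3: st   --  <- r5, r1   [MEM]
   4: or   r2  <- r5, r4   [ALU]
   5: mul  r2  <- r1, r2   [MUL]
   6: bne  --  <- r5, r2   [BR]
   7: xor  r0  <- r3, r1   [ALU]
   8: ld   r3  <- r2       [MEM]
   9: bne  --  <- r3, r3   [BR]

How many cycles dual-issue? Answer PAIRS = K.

c0: i0&i1 sub/ld  dual
c1: i2&i3 xor/st  dual
c2: i4 or  RAW+WAW r2
c3: i5 mul  RAW r2
c4: i6&i7 bne/xor  dual
c5: i8 ld  no-port MEM/BR
c6: i9 bne  tail

PAIRS = 3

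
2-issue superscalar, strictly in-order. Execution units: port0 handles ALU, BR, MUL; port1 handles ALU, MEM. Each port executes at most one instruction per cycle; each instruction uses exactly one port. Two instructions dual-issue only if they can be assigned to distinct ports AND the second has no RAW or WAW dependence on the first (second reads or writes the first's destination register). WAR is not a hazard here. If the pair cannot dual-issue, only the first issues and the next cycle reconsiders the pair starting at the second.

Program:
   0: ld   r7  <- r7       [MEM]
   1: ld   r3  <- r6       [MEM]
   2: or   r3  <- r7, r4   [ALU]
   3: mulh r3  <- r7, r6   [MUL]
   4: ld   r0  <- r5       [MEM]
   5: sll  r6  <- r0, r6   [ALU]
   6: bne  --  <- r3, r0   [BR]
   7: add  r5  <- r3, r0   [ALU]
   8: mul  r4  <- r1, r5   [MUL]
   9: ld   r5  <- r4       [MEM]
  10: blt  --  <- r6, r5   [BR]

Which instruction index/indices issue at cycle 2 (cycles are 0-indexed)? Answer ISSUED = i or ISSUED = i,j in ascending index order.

ISSUED = 2

  cy0 -> i0 (ld.MEM) no-port MEM/MEM
  cy1 -> i1 (ld.MEM) WAW r3
  cy2 -> i2 (or.ALU) WAW r3
  cy3 -> i3&i4 (mulh.MUL ld.MEM) dual
  cy4 -> i5&i6 (sll.ALU bne.BR) dual
  cy5 -> i7 (add.ALU) RAW r5
  cy6 -> i8 (mul.MUL) RAW r4
  cy7 -> i9 (ld.MEM) RAW r5
  cy8 -> i10 (blt.BR) tail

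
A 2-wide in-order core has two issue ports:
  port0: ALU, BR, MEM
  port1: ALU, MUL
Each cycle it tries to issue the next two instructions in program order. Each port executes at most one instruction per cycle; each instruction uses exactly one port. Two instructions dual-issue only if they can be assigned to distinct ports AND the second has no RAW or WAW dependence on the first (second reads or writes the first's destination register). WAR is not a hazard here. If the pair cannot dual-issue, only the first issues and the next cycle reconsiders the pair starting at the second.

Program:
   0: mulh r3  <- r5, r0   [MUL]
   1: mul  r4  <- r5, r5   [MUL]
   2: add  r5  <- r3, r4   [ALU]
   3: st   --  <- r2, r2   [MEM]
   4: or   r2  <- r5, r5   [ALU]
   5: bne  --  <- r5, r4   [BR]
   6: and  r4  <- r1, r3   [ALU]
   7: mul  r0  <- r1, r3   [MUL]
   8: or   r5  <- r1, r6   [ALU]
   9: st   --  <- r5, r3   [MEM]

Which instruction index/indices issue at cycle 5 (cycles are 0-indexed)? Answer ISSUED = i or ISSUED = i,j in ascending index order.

ISSUED = 8

[0] i0  mulh  -- no-port MUL/MUL
[1] i1  mul  -- RAW r4
[2] i2+i3  add/st  -- dual
[3] i4+i5  or/bne  -- dual
[4] i6+i7  and/mul  -- dual
[5] i8  or  -- RAW r5
[6] i9  st  -- tail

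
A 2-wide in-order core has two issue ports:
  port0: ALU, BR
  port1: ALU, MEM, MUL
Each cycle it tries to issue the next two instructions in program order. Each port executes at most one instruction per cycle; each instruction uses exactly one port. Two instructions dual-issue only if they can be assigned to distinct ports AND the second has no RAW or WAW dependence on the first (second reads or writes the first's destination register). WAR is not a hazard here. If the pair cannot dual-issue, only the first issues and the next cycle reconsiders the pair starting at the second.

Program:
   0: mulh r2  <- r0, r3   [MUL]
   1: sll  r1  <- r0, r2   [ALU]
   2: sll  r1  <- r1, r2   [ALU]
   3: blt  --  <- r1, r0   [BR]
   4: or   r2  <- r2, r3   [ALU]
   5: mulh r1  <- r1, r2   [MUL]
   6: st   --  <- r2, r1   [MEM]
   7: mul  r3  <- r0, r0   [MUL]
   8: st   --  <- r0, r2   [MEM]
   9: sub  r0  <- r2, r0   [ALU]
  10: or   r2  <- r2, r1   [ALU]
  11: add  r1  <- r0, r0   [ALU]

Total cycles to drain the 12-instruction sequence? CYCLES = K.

CYCLES = 9

c0: i0 mulh.MUL  RAW r2
c1: i1 sll.ALU  RAW+WAW r1
c2: i2 sll.ALU  RAW r1
c3: i3/i4 blt.BR or.ALU  dual
c4: i5 mulh.MUL  no-port MUL/MEM
c5: i6 st.MEM  no-port MEM/MUL
c6: i7 mul.MUL  no-port MUL/MEM
c7: i8/i9 st.MEM sub.ALU  dual
c8: i10/i11 or.ALU add.ALU  dual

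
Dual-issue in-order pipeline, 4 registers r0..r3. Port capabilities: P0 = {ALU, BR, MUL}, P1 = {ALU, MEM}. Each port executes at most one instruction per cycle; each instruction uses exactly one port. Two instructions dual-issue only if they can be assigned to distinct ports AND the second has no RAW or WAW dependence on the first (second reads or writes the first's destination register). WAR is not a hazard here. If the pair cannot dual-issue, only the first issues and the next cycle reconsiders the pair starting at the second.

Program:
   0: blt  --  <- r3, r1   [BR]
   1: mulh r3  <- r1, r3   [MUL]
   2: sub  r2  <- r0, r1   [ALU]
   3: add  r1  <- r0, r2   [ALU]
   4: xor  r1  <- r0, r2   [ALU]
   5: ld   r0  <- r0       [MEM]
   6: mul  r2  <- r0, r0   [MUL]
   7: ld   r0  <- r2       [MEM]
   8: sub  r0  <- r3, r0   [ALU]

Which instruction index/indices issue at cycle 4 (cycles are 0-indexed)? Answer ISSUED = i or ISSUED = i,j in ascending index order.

0. blt @i0  | no-port BR/MUL
1. mulh/sub @i1,i2  | dual
2. add @i3  | WAW r1
3. xor/ld @i4,i5  | dual
4. mul @i6  | RAW r2
5. ld @i7  | RAW+WAW r0
6. sub @i8  | tail

ISSUED = 6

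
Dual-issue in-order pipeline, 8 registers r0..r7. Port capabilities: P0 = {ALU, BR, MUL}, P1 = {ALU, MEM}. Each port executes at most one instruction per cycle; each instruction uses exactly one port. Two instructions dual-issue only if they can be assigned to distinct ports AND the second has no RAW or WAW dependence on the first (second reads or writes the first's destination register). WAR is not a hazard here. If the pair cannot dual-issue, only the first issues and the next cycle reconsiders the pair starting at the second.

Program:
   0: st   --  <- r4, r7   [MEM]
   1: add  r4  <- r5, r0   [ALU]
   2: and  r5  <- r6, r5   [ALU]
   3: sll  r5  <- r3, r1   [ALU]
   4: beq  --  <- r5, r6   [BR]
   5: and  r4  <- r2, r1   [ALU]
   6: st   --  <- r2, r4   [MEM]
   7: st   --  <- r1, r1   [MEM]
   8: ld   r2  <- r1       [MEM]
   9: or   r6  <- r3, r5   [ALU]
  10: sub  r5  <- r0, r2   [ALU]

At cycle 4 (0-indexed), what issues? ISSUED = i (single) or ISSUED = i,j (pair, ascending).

  cy0 -> i0/i1 (st.MEM/add.ALU) 2-wide
  cy1 -> i2 (and.ALU) WAW r5
  cy2 -> i3 (sll.ALU) RAW r5
  cy3 -> i4/i5 (beq.BR/and.ALU) 2-wide
  cy4 -> i6 (st.MEM) no-port MEM/MEM
  cy5 -> i7 (st.MEM) no-port MEM/MEM
  cy6 -> i8/i9 (ld.MEM/or.ALU) 2-wide
  cy7 -> i10 (sub.ALU) tail

ISSUED = 6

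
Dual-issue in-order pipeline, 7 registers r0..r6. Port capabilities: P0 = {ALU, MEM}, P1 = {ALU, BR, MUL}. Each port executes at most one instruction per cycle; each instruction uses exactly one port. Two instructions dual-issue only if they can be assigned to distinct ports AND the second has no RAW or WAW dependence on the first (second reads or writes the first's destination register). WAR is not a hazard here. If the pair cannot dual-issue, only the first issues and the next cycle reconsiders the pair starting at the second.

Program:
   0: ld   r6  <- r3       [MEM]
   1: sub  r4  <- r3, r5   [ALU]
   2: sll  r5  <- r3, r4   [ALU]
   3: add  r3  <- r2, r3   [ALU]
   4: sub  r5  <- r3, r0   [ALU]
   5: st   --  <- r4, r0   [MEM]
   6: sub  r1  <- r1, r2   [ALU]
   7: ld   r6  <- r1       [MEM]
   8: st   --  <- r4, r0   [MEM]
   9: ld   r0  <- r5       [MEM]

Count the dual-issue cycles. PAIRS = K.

[0] i0+i1  ld.MEM+sub.ALU  -- pair
[1] i2+i3  sll.ALU+add.ALU  -- pair
[2] i4+i5  sub.ALU+st.MEM  -- pair
[3] i6  sub.ALU  -- RAW r1
[4] i7  ld.MEM  -- no-port MEM/MEM
[5] i8  st.MEM  -- no-port MEM/MEM
[6] i9  ld.MEM  -- tail

PAIRS = 3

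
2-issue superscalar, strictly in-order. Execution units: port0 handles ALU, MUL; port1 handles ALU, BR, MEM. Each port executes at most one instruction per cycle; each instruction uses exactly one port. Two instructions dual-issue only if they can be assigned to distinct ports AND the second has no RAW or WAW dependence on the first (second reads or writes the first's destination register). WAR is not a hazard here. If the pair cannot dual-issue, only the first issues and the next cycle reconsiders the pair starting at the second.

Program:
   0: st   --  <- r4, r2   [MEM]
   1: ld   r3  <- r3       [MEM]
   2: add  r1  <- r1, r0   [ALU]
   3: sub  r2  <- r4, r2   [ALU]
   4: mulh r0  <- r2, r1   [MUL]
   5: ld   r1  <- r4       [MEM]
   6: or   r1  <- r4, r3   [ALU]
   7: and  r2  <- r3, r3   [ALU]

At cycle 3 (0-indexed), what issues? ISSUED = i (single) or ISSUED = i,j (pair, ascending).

#0 head=0: st.MEM i0 no-port MEM/MEM
#1 head=1: ld.MEM add.ALU i1&i2 pair
#2 head=3: sub.ALU i3 RAW r2
#3 head=4: mulh.MUL ld.MEM i4&i5 pair
#4 head=6: or.ALU and.ALU i6&i7 pair

ISSUED = 4,5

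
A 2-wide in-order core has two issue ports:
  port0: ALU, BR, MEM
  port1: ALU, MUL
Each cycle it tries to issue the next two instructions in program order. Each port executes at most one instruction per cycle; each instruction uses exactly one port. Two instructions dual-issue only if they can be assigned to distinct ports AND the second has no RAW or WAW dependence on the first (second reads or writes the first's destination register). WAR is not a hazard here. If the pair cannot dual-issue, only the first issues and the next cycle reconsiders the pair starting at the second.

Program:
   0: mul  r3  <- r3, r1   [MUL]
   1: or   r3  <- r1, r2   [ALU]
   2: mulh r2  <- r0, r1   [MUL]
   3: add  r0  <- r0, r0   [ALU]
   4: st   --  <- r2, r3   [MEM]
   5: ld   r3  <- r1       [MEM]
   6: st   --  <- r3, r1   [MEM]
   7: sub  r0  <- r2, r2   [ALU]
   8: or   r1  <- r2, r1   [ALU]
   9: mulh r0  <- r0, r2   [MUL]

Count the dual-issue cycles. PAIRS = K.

c0: i0 mul  WAW r3
c1: i1,i2 or;mulh  2-wide
c2: i3,i4 add;st  2-wide
c3: i5 ld  no-port MEM/MEM
c4: i6,i7 st;sub  2-wide
c5: i8,i9 or;mulh  2-wide

PAIRS = 4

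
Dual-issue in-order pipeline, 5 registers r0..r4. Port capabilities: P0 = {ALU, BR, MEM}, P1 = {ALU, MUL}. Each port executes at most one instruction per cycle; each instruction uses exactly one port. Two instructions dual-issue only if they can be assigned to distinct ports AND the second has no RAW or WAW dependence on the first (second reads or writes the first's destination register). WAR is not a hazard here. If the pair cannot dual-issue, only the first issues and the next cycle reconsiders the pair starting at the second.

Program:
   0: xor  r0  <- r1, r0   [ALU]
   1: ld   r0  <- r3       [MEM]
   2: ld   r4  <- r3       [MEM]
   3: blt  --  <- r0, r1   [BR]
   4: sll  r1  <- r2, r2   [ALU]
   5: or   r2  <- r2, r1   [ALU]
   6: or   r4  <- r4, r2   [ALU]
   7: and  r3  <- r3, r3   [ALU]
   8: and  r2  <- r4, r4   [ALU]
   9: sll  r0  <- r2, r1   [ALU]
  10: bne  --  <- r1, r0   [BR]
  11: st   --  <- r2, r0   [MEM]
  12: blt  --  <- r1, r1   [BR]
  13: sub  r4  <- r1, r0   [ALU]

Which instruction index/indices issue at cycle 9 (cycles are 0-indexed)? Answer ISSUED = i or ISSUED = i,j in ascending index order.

ISSUED = 11

0. xor @i0  | WAW r0
1. ld @i1  | no-port MEM/MEM
2. ld @i2  | no-port MEM/BR
3. blt+sll @i3,i4  | dual
4. or @i5  | RAW r2
5. or+and @i6,i7  | dual
6. and @i8  | RAW r2
7. sll @i9  | RAW r0
8. bne @i10  | no-port BR/MEM
9. st @i11  | no-port MEM/BR
10. blt+sub @i12,i13  | dual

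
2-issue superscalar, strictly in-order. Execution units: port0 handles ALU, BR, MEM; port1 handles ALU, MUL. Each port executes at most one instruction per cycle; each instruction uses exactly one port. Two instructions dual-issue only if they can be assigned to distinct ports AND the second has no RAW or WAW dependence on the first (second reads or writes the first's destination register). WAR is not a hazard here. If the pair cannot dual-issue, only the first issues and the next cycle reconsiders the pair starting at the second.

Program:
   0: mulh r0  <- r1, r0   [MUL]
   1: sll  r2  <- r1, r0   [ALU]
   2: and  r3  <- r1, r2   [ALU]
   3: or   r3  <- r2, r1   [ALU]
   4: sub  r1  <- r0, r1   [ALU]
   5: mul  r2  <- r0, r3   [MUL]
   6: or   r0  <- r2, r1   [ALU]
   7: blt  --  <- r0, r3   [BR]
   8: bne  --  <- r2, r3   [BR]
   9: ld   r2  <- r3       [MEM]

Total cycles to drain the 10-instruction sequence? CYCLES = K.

  cy0 -> i0 (mulh.MUL) RAW r0
  cy1 -> i1 (sll.ALU) RAW r2
  cy2 -> i2 (and.ALU) WAW r3
  cy3 -> i3,i4 (or.ALU sub.ALU) pair
  cy4 -> i5 (mul.MUL) RAW r2
  cy5 -> i6 (or.ALU) RAW r0
  cy6 -> i7 (blt.BR) no-port BR/BR
  cy7 -> i8 (bne.BR) no-port BR/MEM
  cy8 -> i9 (ld.MEM) tail

CYCLES = 9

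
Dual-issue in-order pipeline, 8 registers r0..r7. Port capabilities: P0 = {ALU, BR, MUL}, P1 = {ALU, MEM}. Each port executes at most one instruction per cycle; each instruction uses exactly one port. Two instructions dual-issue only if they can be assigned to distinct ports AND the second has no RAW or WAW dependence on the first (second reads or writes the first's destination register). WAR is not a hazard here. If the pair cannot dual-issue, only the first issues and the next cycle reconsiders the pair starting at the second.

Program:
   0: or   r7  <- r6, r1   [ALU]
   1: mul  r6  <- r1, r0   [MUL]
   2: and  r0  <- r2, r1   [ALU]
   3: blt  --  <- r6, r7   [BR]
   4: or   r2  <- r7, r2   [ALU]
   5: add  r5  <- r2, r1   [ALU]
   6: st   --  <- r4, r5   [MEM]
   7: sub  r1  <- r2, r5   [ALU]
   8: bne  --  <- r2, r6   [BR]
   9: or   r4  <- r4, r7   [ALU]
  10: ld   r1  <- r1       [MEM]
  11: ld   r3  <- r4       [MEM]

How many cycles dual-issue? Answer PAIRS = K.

PAIRS = 4

t=0 i0&i1:or.ALU+mul.MUL ; 2-wide
t=1 i2&i3:and.ALU+blt.BR ; 2-wide
t=2 i4:or.ALU ; RAW r2
t=3 i5:add.ALU ; RAW r5
t=4 i6&i7:st.MEM+sub.ALU ; 2-wide
t=5 i8&i9:bne.BR+or.ALU ; 2-wide
t=6 i10:ld.MEM ; no-port MEM/MEM
t=7 i11:ld.MEM ; tail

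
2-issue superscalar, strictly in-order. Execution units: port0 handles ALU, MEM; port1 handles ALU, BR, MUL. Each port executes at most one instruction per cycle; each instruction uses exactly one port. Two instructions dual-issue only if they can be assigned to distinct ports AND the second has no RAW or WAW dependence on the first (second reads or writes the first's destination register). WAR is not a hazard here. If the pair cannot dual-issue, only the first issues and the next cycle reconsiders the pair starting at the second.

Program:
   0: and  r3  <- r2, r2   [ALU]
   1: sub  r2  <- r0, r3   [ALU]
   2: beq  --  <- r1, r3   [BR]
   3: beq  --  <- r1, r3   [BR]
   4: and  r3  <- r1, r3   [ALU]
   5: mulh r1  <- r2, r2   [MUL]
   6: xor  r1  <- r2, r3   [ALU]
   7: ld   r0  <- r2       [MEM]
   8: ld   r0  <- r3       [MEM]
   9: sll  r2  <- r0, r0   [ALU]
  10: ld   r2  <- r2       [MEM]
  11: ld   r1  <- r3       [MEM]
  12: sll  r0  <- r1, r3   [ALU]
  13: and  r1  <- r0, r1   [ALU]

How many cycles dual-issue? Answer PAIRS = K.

PAIRS = 3

0. and @i0  | RAW r3
1. sub;beq @i1&i2  | 2-wide
2. beq;and @i3&i4  | 2-wide
3. mulh @i5  | WAW r1
4. xor;ld @i6&i7  | 2-wide
5. ld @i8  | RAW r0
6. sll @i9  | RAW+WAW r2
7. ld @i10  | no-port MEM/MEM
8. ld @i11  | RAW r1
9. sll @i12  | RAW r0
10. and @i13  | tail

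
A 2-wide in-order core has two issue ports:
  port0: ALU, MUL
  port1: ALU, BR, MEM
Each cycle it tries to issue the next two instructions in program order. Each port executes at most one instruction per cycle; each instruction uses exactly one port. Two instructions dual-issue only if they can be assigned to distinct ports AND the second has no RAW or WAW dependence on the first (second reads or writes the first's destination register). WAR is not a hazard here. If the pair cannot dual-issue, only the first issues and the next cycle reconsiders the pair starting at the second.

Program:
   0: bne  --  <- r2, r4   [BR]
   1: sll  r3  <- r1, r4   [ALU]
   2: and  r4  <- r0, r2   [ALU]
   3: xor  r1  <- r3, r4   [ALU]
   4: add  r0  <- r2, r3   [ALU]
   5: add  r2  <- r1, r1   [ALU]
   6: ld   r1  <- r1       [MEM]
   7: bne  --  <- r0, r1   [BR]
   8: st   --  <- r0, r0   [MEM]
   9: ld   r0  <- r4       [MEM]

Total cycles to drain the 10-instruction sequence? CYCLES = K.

CYCLES = 7

[0] i0&i1  bne;sll  -- pair
[1] i2  and  -- RAW r4
[2] i3&i4  xor;add  -- pair
[3] i5&i6  add;ld  -- pair
[4] i7  bne  -- no-port BR/MEM
[5] i8  st  -- no-port MEM/MEM
[6] i9  ld  -- tail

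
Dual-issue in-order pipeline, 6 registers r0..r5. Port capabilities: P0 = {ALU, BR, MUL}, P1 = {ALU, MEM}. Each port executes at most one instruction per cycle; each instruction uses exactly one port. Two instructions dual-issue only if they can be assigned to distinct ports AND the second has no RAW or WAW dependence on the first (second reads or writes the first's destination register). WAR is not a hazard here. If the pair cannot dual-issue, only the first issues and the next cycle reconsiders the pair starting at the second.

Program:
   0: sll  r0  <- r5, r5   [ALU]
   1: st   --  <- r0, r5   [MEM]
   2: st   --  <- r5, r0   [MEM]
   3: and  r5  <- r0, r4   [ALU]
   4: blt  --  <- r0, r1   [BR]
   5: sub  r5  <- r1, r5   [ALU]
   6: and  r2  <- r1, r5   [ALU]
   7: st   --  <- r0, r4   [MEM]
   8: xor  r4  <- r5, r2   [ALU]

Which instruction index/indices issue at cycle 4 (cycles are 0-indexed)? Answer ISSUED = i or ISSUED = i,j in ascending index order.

[0] i0  sll.ALU  -- RAW r0
[1] i1  st.MEM  -- no-port MEM/MEM
[2] i2,i3  st.MEM/and.ALU  -- dual
[3] i4,i5  blt.BR/sub.ALU  -- dual
[4] i6,i7  and.ALU/st.MEM  -- dual
[5] i8  xor.ALU  -- tail

ISSUED = 6,7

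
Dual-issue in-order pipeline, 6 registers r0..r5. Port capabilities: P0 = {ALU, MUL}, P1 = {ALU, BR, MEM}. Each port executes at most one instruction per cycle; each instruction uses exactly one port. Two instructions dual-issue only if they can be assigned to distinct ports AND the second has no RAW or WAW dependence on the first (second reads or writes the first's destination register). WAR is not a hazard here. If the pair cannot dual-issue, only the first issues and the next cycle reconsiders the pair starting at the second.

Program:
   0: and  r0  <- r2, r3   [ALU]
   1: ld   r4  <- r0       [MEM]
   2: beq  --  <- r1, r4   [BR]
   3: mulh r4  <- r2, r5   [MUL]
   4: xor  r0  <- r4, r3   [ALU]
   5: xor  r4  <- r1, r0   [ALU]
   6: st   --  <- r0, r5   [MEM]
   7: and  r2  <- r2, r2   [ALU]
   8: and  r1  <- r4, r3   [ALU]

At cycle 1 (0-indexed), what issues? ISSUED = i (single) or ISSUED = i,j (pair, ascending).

[0] i0  and.ALU  -- RAW r0
[1] i1  ld.MEM  -- no-port MEM/BR
[2] i2&i3  beq.BR;mulh.MUL  -- pair
[3] i4  xor.ALU  -- RAW r0
[4] i5&i6  xor.ALU;st.MEM  -- pair
[5] i7&i8  and.ALU;and.ALU  -- pair

ISSUED = 1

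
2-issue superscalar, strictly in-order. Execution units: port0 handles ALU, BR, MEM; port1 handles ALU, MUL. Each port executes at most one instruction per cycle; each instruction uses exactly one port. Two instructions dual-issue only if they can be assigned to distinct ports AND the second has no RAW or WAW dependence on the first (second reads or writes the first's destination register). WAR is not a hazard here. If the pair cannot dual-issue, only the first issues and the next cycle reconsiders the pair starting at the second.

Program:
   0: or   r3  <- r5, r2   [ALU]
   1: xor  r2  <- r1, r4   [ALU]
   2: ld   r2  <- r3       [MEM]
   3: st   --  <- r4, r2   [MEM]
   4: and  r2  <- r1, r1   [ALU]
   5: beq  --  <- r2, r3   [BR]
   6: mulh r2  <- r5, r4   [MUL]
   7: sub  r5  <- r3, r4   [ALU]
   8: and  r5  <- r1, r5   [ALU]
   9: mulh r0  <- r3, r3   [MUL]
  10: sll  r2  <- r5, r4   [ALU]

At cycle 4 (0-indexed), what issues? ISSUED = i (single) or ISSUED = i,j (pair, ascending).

ISSUED = 7

[0] i0/i1  or.ALU+xor.ALU  -- pair
[1] i2  ld.MEM  -- no-port MEM/MEM
[2] i3/i4  st.MEM+and.ALU  -- pair
[3] i5/i6  beq.BR+mulh.MUL  -- pair
[4] i7  sub.ALU  -- RAW+WAW r5
[5] i8/i9  and.ALU+mulh.MUL  -- pair
[6] i10  sll.ALU  -- tail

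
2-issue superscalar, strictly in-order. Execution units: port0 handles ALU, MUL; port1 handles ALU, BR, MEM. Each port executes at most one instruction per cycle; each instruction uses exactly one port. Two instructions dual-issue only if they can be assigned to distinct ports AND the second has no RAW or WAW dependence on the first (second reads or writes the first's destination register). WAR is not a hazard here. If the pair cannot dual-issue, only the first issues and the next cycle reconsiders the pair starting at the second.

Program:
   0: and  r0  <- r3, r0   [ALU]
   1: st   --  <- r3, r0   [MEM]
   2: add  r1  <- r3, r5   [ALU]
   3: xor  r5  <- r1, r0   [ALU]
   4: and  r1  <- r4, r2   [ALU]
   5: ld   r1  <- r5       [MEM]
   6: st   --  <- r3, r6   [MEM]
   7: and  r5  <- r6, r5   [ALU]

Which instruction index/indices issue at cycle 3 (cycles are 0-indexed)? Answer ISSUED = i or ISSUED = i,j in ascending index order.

  cy0 -> i0 (and.ALU) RAW r0
  cy1 -> i1+i2 (st.MEM+add.ALU) 2-wide
  cy2 -> i3+i4 (xor.ALU+and.ALU) 2-wide
  cy3 -> i5 (ld.MEM) no-port MEM/MEM
  cy4 -> i6+i7 (st.MEM+and.ALU) 2-wide

ISSUED = 5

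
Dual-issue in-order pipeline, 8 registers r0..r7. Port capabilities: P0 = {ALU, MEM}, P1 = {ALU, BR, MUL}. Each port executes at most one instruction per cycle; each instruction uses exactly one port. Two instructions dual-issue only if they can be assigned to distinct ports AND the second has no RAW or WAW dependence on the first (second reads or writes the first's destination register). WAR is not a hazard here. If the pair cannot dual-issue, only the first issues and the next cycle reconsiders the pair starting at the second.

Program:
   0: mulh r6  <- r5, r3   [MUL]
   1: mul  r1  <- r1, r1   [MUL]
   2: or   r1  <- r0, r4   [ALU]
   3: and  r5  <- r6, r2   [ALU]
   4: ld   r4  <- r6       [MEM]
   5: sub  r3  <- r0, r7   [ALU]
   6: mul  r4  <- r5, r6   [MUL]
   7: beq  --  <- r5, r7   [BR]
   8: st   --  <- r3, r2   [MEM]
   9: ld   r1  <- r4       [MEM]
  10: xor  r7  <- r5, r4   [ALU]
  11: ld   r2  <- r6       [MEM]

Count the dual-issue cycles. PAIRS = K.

[0] i0  mulh  -- no-port MUL/MUL
[1] i1  mul  -- WAW r1
[2] i2/i3  or/and  -- dual
[3] i4/i5  ld/sub  -- dual
[4] i6  mul  -- no-port MUL/BR
[5] i7/i8  beq/st  -- dual
[6] i9/i10  ld/xor  -- dual
[7] i11  ld  -- tail

PAIRS = 4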